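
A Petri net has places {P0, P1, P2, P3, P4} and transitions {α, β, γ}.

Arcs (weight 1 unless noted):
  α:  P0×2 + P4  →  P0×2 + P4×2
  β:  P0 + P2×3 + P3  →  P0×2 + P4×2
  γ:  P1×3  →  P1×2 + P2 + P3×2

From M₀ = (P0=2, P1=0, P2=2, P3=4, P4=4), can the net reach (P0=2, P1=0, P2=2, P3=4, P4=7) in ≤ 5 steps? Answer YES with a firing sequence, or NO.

step 1: fire α:  (P0=2, P1=0, P2=2, P3=4, P4=4) → (P0=2, P1=0, P2=2, P3=4, P4=5)
step 2: fire α:  (P0=2, P1=0, P2=2, P3=4, P4=5) → (P0=2, P1=0, P2=2, P3=4, P4=6)
step 3: fire α:  (P0=2, P1=0, P2=2, P3=4, P4=6) → (P0=2, P1=0, P2=2, P3=4, P4=7)

YES — reachable via ⟨α, α, α⟩ (3 firings)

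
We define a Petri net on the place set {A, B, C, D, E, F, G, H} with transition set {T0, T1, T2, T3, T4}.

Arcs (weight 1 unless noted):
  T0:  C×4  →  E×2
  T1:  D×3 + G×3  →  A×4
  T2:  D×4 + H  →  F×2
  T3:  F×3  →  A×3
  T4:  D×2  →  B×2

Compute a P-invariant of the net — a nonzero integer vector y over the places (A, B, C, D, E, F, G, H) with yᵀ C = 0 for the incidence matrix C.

y = (A:0, B:0, C:1, D:0, E:2, F:0, G:0, H:0)

Incidence matrix C (rows=places, cols=transitions):
       T0   T1   T2   T3   T4
    A   0    4    0    3    0
    B   0    0    0    0    2
    C  -4    0    0    0    0
    D   0   -3   -4    0   -2
    E   2    0    0    0    0
    F   0    0    2   -3    0
    G   0   -3    0    0    0
    H   0    0   -1    0    0

Candidate y = [0, 0, 1, 0, 2, 0, 0, 0]; check y·C column-wise:
  col T0: 1·-4 + 2·2 = 0
  col T1: 0·4 + 1·0 + 0·-3 + 2·0 + 0·-3 = 0
  col T2: 1·0 + 0·-4 + 2·0 + 0·2 + 0·-1 = 0
  col T3: 0·3 + 1·0 + 2·0 + 0·-3 = 0
  col T4: 0·2 + 1·0 + 0·-2 + 2·0 = 0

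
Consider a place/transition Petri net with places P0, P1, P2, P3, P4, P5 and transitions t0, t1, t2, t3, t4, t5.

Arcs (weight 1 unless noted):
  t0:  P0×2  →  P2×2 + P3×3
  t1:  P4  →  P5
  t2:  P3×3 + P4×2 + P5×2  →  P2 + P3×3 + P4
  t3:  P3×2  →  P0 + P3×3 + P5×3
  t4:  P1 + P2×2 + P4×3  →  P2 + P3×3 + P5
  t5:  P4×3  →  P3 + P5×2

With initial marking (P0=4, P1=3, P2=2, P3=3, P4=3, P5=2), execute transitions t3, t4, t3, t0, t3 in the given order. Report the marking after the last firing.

step 1: fire t3:  (P0=4, P1=3, P2=2, P3=3, P4=3, P5=2) → (P0=5, P1=3, P2=2, P3=4, P4=3, P5=5)
step 2: fire t4:  (P0=5, P1=3, P2=2, P3=4, P4=3, P5=5) → (P0=5, P1=2, P2=1, P3=7, P4=0, P5=6)
step 3: fire t3:  (P0=5, P1=2, P2=1, P3=7, P4=0, P5=6) → (P0=6, P1=2, P2=1, P3=8, P4=0, P5=9)
step 4: fire t0:  (P0=6, P1=2, P2=1, P3=8, P4=0, P5=9) → (P0=4, P1=2, P2=3, P3=11, P4=0, P5=9)
step 5: fire t3:  (P0=4, P1=2, P2=3, P3=11, P4=0, P5=9) → (P0=5, P1=2, P2=3, P3=12, P4=0, P5=12)

(P0=5, P1=2, P2=3, P3=12, P4=0, P5=12)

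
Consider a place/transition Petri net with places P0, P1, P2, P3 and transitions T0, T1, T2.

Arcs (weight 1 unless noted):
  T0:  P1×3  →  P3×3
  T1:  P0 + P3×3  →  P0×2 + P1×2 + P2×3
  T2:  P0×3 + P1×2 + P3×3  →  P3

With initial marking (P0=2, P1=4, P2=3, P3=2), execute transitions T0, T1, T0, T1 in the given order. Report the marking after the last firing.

(P0=4, P1=2, P2=9, P3=2)

step 1: fire T0:  (P0=2, P1=4, P2=3, P3=2) → (P0=2, P1=1, P2=3, P3=5)
step 2: fire T1:  (P0=2, P1=1, P2=3, P3=5) → (P0=3, P1=3, P2=6, P3=2)
step 3: fire T0:  (P0=3, P1=3, P2=6, P3=2) → (P0=3, P1=0, P2=6, P3=5)
step 4: fire T1:  (P0=3, P1=0, P2=6, P3=5) → (P0=4, P1=2, P2=9, P3=2)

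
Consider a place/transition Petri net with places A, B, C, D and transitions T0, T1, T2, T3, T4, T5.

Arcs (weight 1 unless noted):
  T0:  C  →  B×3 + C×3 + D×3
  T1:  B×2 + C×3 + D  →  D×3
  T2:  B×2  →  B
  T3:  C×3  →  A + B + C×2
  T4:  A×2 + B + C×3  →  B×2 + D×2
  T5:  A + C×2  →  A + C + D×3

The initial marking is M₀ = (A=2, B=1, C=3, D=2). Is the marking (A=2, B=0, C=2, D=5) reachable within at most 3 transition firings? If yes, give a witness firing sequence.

NO — not reachable within 3 firings

depth 0: 1 marking
depth 1: 5 markings reached so far
depth 2: 15 markings reached so far
depth 3: 34 markings reached so far
target is not among the 34 markings reachable within 3 steps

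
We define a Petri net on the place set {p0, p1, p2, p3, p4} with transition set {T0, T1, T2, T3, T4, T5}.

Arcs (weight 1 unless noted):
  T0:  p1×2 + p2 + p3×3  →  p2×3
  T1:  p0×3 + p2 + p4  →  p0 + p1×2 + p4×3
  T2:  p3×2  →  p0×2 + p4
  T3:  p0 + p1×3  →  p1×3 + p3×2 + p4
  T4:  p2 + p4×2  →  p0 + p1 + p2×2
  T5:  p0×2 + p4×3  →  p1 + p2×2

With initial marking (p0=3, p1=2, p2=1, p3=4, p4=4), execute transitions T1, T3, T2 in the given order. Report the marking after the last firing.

step 1: fire T1:  (p0=3, p1=2, p2=1, p3=4, p4=4) → (p0=1, p1=4, p2=0, p3=4, p4=6)
step 2: fire T3:  (p0=1, p1=4, p2=0, p3=4, p4=6) → (p0=0, p1=4, p2=0, p3=6, p4=7)
step 3: fire T2:  (p0=0, p1=4, p2=0, p3=6, p4=7) → (p0=2, p1=4, p2=0, p3=4, p4=8)

(p0=2, p1=4, p2=0, p3=4, p4=8)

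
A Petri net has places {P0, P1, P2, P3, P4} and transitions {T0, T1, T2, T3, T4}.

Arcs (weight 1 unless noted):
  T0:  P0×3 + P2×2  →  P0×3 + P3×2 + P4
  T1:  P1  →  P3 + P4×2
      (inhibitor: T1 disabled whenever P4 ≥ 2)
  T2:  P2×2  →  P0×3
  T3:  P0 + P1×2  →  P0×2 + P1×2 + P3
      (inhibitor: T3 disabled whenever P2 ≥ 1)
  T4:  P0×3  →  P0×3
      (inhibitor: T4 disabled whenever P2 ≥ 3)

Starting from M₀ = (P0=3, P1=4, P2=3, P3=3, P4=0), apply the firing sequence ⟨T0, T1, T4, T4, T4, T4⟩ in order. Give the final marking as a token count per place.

step 1: fire T0:  (P0=3, P1=4, P2=3, P3=3, P4=0) → (P0=3, P1=4, P2=1, P3=5, P4=1)
step 2: fire T1:  (P0=3, P1=4, P2=1, P3=5, P4=1) → (P0=3, P1=3, P2=1, P3=6, P4=3)
step 3: fire T4:  (P0=3, P1=3, P2=1, P3=6, P4=3) → (P0=3, P1=3, P2=1, P3=6, P4=3)
step 4: fire T4:  (P0=3, P1=3, P2=1, P3=6, P4=3) → (P0=3, P1=3, P2=1, P3=6, P4=3)
step 5: fire T4:  (P0=3, P1=3, P2=1, P3=6, P4=3) → (P0=3, P1=3, P2=1, P3=6, P4=3)
step 6: fire T4:  (P0=3, P1=3, P2=1, P3=6, P4=3) → (P0=3, P1=3, P2=1, P3=6, P4=3)

(P0=3, P1=3, P2=1, P3=6, P4=3)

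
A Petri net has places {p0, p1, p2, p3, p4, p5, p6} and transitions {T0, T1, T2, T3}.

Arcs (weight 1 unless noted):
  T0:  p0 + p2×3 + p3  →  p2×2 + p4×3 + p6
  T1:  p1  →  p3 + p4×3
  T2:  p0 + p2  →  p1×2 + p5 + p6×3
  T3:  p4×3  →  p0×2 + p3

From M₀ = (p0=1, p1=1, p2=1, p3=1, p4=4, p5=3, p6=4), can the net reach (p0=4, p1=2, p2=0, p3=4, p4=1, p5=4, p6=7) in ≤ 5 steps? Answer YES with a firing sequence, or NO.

step 1: fire T1:  (p0=1, p1=1, p2=1, p3=1, p4=4, p5=3, p6=4) → (p0=1, p1=0, p2=1, p3=2, p4=7, p5=3, p6=4)
step 2: fire T2:  (p0=1, p1=0, p2=1, p3=2, p4=7, p5=3, p6=4) → (p0=0, p1=2, p2=0, p3=2, p4=7, p5=4, p6=7)
step 3: fire T3:  (p0=0, p1=2, p2=0, p3=2, p4=7, p5=4, p6=7) → (p0=2, p1=2, p2=0, p3=3, p4=4, p5=4, p6=7)
step 4: fire T3:  (p0=2, p1=2, p2=0, p3=3, p4=4, p5=4, p6=7) → (p0=4, p1=2, p2=0, p3=4, p4=1, p5=4, p6=7)

YES — reachable via ⟨T1, T2, T3, T3⟩ (4 firings)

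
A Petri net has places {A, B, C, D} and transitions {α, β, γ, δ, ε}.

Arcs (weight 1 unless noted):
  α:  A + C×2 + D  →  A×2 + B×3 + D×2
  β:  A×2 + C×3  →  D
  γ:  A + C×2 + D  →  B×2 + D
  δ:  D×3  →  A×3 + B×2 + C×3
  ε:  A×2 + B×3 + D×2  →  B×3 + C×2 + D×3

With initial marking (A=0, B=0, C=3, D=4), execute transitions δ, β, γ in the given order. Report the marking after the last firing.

step 1: fire δ:  (A=0, B=0, C=3, D=4) → (A=3, B=2, C=6, D=1)
step 2: fire β:  (A=3, B=2, C=6, D=1) → (A=1, B=2, C=3, D=2)
step 3: fire γ:  (A=1, B=2, C=3, D=2) → (A=0, B=4, C=1, D=2)

(A=0, B=4, C=1, D=2)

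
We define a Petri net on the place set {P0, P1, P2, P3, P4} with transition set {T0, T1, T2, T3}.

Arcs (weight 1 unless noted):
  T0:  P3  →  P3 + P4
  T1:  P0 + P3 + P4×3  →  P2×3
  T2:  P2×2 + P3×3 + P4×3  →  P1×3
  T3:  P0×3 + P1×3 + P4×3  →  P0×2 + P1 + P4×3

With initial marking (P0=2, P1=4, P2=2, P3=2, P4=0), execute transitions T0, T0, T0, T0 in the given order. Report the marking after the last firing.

(P0=2, P1=4, P2=2, P3=2, P4=4)

step 1: fire T0:  (P0=2, P1=4, P2=2, P3=2, P4=0) → (P0=2, P1=4, P2=2, P3=2, P4=1)
step 2: fire T0:  (P0=2, P1=4, P2=2, P3=2, P4=1) → (P0=2, P1=4, P2=2, P3=2, P4=2)
step 3: fire T0:  (P0=2, P1=4, P2=2, P3=2, P4=2) → (P0=2, P1=4, P2=2, P3=2, P4=3)
step 4: fire T0:  (P0=2, P1=4, P2=2, P3=2, P4=3) → (P0=2, P1=4, P2=2, P3=2, P4=4)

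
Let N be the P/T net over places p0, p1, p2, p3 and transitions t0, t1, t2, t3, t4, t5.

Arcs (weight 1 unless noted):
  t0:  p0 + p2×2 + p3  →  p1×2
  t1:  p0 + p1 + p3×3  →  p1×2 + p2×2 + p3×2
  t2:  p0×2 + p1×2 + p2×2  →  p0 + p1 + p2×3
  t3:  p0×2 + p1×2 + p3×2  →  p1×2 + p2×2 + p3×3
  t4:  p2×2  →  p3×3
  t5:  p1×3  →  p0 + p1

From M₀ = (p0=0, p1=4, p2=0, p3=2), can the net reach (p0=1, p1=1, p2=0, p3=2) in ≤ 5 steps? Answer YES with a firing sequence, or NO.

depth 0: 1 marking
depth 1: 2 markings reached so far
depth 2: 2 markings reached so far
(frontier empty at depth 2; search complete)
target is not among the 2 markings reachable within 5 steps

NO — not reachable within 5 firings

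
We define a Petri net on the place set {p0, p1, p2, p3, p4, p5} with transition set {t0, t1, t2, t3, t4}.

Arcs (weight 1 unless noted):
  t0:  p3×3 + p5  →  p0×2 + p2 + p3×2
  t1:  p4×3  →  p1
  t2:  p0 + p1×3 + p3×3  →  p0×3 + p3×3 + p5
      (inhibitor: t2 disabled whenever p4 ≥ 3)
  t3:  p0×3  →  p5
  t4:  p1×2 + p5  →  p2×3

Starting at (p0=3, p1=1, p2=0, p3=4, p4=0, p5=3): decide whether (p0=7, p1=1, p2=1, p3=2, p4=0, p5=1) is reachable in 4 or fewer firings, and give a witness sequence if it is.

NO — not reachable within 4 firings

depth 0: 1 marking
depth 1: 3 markings reached so far
depth 2: 5 markings reached so far
depth 3: 6 markings reached so far
depth 4: 7 markings reached so far
target is not among the 7 markings reachable within 4 steps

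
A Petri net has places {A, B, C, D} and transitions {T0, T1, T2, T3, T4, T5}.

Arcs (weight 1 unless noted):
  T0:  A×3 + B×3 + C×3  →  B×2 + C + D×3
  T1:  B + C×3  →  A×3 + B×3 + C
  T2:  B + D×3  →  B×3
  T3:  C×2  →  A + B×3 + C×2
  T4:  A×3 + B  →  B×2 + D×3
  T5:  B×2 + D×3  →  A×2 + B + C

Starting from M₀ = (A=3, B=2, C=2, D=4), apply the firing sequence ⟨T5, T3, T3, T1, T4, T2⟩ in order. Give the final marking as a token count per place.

step 1: fire T5:  (A=3, B=2, C=2, D=4) → (A=5, B=1, C=3, D=1)
step 2: fire T3:  (A=5, B=1, C=3, D=1) → (A=6, B=4, C=3, D=1)
step 3: fire T3:  (A=6, B=4, C=3, D=1) → (A=7, B=7, C=3, D=1)
step 4: fire T1:  (A=7, B=7, C=3, D=1) → (A=10, B=9, C=1, D=1)
step 5: fire T4:  (A=10, B=9, C=1, D=1) → (A=7, B=10, C=1, D=4)
step 6: fire T2:  (A=7, B=10, C=1, D=4) → (A=7, B=12, C=1, D=1)

(A=7, B=12, C=1, D=1)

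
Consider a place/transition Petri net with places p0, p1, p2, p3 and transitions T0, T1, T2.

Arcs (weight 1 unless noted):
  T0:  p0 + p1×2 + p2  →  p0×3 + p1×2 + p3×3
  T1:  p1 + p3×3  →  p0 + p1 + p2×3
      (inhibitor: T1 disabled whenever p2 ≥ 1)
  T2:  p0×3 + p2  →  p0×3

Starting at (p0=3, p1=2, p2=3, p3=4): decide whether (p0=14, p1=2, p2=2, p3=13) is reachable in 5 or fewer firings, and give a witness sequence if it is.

depth 0: 1 marking
depth 1: 3 markings reached so far
depth 2: 6 markings reached so far
depth 3: 10 markings reached so far
depth 4: 14 markings reached so far
depth 5: 19 markings reached so far
target is not among the 19 markings reachable within 5 steps

NO — not reachable within 5 firings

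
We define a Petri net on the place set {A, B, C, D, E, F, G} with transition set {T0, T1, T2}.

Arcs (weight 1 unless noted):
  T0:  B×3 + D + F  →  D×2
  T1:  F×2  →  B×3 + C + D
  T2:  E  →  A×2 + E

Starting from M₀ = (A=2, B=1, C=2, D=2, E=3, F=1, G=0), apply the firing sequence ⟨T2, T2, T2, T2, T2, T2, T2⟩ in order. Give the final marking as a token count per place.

step 1: fire T2:  (A=2, B=1, C=2, D=2, E=3, F=1, G=0) → (A=4, B=1, C=2, D=2, E=3, F=1, G=0)
step 2: fire T2:  (A=4, B=1, C=2, D=2, E=3, F=1, G=0) → (A=6, B=1, C=2, D=2, E=3, F=1, G=0)
step 3: fire T2:  (A=6, B=1, C=2, D=2, E=3, F=1, G=0) → (A=8, B=1, C=2, D=2, E=3, F=1, G=0)
step 4: fire T2:  (A=8, B=1, C=2, D=2, E=3, F=1, G=0) → (A=10, B=1, C=2, D=2, E=3, F=1, G=0)
step 5: fire T2:  (A=10, B=1, C=2, D=2, E=3, F=1, G=0) → (A=12, B=1, C=2, D=2, E=3, F=1, G=0)
step 6: fire T2:  (A=12, B=1, C=2, D=2, E=3, F=1, G=0) → (A=14, B=1, C=2, D=2, E=3, F=1, G=0)
step 7: fire T2:  (A=14, B=1, C=2, D=2, E=3, F=1, G=0) → (A=16, B=1, C=2, D=2, E=3, F=1, G=0)

(A=16, B=1, C=2, D=2, E=3, F=1, G=0)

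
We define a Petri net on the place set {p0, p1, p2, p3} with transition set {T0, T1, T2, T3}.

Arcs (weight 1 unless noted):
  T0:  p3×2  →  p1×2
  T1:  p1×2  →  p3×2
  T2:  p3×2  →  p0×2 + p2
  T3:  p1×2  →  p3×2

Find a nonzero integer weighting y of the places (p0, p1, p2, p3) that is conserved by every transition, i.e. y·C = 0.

Incidence matrix C (rows=places, cols=transitions):
       T0   T1   T2   T3
   p0   0    0    2    0
   p1   2   -2    0   -2
   p2   0    0    1    0
   p3  -2    2   -2    2

Candidate y = [1, 0, -2, 0]; check y·C column-wise:
  col T0: 1·0 + 0·2 + -2·0 + 0·-2 = 0
  col T1: 1·0 + 0·-2 + -2·0 + 0·2 = 0
  col T2: 1·2 + -2·1 + 0·-2 = 0
  col T3: 1·0 + 0·-2 + -2·0 + 0·2 = 0

y = (p0:1, p1:0, p2:-2, p3:0)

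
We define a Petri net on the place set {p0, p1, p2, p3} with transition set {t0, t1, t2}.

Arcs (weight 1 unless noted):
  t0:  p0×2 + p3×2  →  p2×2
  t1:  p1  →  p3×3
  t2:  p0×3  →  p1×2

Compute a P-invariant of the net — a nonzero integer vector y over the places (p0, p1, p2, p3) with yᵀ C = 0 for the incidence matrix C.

y = (p0:2, p1:3, p2:3, p3:1)

Incidence matrix C (rows=places, cols=transitions):
       t0   t1   t2
   p0  -2    0   -3
   p1   0   -1    2
   p2   2    0    0
   p3  -2    3    0

Candidate y = [2, 3, 3, 1]; check y·C column-wise:
  col t0: 2·-2 + 3·0 + 3·2 + 1·-2 = 0
  col t1: 2·0 + 3·-1 + 3·0 + 1·3 = 0
  col t2: 2·-3 + 3·2 + 3·0 + 1·0 = 0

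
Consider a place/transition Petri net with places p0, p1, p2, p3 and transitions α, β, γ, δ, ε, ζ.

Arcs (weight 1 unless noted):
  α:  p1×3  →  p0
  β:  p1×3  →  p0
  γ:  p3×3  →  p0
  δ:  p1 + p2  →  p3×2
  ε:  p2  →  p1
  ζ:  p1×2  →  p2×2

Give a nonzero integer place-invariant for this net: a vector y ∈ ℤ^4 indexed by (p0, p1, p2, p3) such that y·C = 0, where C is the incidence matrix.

y = (p0:3, p1:1, p2:1, p3:1)

Incidence matrix C (rows=places, cols=transitions):
        α    β    γ    δ    ε    ζ
   p0   1    1    1    0    0    0
   p1  -3   -3    0   -1    1   -2
   p2   0    0    0   -1   -1    2
   p3   0    0   -3    2    0    0

Candidate y = [3, 1, 1, 1]; check y·C column-wise:
  col α: 3·1 + 1·-3 + 1·0 + 1·0 = 0
  col β: 3·1 + 1·-3 + 1·0 + 1·0 = 0
  col γ: 3·1 + 1·0 + 1·0 + 1·-3 = 0
  col δ: 3·0 + 1·-1 + 1·-1 + 1·2 = 0
  col ε: 3·0 + 1·1 + 1·-1 + 1·0 = 0
  col ζ: 3·0 + 1·-2 + 1·2 + 1·0 = 0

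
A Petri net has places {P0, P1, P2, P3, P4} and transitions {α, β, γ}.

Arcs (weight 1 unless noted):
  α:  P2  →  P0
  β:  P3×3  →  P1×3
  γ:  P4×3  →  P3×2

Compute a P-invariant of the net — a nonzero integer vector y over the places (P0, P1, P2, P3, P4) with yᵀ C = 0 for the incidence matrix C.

Incidence matrix C (rows=places, cols=transitions):
        α    β    γ
   P0   1    0    0
   P1   0    3    0
   P2  -1    0    0
   P3   0   -3    2
   P4   0    0   -3

Candidate y = [1, 0, 1, 0, 0]; check y·C column-wise:
  col α: 1·1 + 1·-1 = 0
  col β: 1·0 + 0·3 + 1·0 + 0·-3 = 0
  col γ: 1·0 + 1·0 + 0·2 + 0·-3 = 0

y = (P0:1, P1:0, P2:1, P3:0, P4:0)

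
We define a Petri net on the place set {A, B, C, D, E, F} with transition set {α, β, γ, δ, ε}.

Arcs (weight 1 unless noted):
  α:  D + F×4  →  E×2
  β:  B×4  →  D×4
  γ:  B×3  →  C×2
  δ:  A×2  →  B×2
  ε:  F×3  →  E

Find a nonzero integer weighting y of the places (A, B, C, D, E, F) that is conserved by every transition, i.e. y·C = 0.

Incidence matrix C (rows=places, cols=transitions):
        α    β    γ    δ    ε
    A   0    0    0   -2    0
    B   0   -4   -3    2    0
    C   0    0    2    0    0
    D  -1    4    0    0    0
    E   2    0    0    0    1
    F  -4    0    0    0   -3

Candidate y = [2, 2, 3, 2, 3, 1]; check y·C column-wise:
  col α: 2·0 + 2·0 + 3·0 + 2·-1 + 3·2 + 1·-4 = 0
  col β: 2·0 + 2·-4 + 3·0 + 2·4 + 3·0 + 1·0 = 0
  col γ: 2·0 + 2·-3 + 3·2 + 2·0 + 3·0 + 1·0 = 0
  col δ: 2·-2 + 2·2 + 3·0 + 2·0 + 3·0 + 1·0 = 0
  col ε: 2·0 + 2·0 + 3·0 + 2·0 + 3·1 + 1·-3 = 0

y = (A:2, B:2, C:3, D:2, E:3, F:1)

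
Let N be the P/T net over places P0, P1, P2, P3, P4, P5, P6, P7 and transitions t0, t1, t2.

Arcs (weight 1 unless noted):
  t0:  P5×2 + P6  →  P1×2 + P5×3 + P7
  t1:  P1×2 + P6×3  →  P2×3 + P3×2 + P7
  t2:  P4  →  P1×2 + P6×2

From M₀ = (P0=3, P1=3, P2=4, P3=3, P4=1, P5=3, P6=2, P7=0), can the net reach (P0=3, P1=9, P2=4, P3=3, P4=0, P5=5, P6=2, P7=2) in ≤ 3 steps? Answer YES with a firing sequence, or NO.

step 1: fire t0:  (P0=3, P1=3, P2=4, P3=3, P4=1, P5=3, P6=2, P7=0) → (P0=3, P1=5, P2=4, P3=3, P4=1, P5=4, P6=1, P7=1)
step 2: fire t0:  (P0=3, P1=5, P2=4, P3=3, P4=1, P5=4, P6=1, P7=1) → (P0=3, P1=7, P2=4, P3=3, P4=1, P5=5, P6=0, P7=2)
step 3: fire t2:  (P0=3, P1=7, P2=4, P3=3, P4=1, P5=5, P6=0, P7=2) → (P0=3, P1=9, P2=4, P3=3, P4=0, P5=5, P6=2, P7=2)

YES — reachable via ⟨t0, t0, t2⟩ (3 firings)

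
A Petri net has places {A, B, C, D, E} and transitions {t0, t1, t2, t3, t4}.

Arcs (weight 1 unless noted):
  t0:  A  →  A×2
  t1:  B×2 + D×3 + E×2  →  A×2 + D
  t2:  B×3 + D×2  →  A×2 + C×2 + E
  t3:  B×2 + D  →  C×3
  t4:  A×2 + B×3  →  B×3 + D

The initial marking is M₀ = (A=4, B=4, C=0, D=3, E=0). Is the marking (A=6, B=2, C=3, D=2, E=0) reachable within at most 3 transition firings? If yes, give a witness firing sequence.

step 1: fire t0:  (A=4, B=4, C=0, D=3, E=0) → (A=5, B=4, C=0, D=3, E=0)
step 2: fire t0:  (A=5, B=4, C=0, D=3, E=0) → (A=6, B=4, C=0, D=3, E=0)
step 3: fire t3:  (A=6, B=4, C=0, D=3, E=0) → (A=6, B=2, C=3, D=2, E=0)

YES — reachable via ⟨t0, t0, t3⟩ (3 firings)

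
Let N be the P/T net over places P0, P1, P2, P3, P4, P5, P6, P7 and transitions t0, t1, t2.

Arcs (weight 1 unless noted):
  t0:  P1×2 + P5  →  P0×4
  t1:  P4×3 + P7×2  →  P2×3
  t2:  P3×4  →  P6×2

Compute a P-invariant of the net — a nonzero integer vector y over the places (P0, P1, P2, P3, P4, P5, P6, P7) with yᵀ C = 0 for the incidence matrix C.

y = (P0:1, P1:2, P2:0, P3:0, P4:0, P5:0, P6:0, P7:0)

Incidence matrix C (rows=places, cols=transitions):
       t0   t1   t2
   P0   4    0    0
   P1  -2    0    0
   P2   0    3    0
   P3   0    0   -4
   P4   0   -3    0
   P5  -1    0    0
   P6   0    0    2
   P7   0   -2    0

Candidate y = [1, 2, 0, 0, 0, 0, 0, 0]; check y·C column-wise:
  col t0: 1·4 + 2·-2 + 0·-1 = 0
  col t1: 1·0 + 2·0 + 0·3 + 0·-3 + 0·-2 = 0
  col t2: 1·0 + 2·0 + 0·-4 + 0·2 = 0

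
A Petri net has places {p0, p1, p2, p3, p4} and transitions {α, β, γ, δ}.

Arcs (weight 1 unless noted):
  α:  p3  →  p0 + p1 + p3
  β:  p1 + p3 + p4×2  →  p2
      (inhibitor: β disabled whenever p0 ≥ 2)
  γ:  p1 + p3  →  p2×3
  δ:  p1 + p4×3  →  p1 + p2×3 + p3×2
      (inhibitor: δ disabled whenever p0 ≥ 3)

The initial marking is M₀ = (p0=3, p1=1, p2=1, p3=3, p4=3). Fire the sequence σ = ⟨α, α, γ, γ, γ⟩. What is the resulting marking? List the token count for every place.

(p0=5, p1=0, p2=10, p3=0, p4=3)

step 1: fire α:  (p0=3, p1=1, p2=1, p3=3, p4=3) → (p0=4, p1=2, p2=1, p3=3, p4=3)
step 2: fire α:  (p0=4, p1=2, p2=1, p3=3, p4=3) → (p0=5, p1=3, p2=1, p3=3, p4=3)
step 3: fire γ:  (p0=5, p1=3, p2=1, p3=3, p4=3) → (p0=5, p1=2, p2=4, p3=2, p4=3)
step 4: fire γ:  (p0=5, p1=2, p2=4, p3=2, p4=3) → (p0=5, p1=1, p2=7, p3=1, p4=3)
step 5: fire γ:  (p0=5, p1=1, p2=7, p3=1, p4=3) → (p0=5, p1=0, p2=10, p3=0, p4=3)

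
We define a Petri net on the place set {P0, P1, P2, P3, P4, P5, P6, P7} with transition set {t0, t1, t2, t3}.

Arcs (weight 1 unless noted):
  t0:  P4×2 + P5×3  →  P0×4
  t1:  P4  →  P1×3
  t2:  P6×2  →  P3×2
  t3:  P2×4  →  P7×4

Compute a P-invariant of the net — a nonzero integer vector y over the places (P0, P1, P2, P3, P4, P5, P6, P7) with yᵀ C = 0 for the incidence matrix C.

y = (P0:3, P1:2, P2:0, P3:0, P4:6, P5:0, P6:0, P7:0)

Incidence matrix C (rows=places, cols=transitions):
       t0   t1   t2   t3
   P0   4    0    0    0
   P1   0    3    0    0
   P2   0    0    0   -4
   P3   0    0    2    0
   P4  -2   -1    0    0
   P5  -3    0    0    0
   P6   0    0   -2    0
   P7   0    0    0    4

Candidate y = [3, 2, 0, 0, 6, 0, 0, 0]; check y·C column-wise:
  col t0: 3·4 + 2·0 + 6·-2 + 0·-3 = 0
  col t1: 3·0 + 2·3 + 6·-1 = 0
  col t2: 3·0 + 2·0 + 0·2 + 6·0 + 0·-2 = 0
  col t3: 3·0 + 2·0 + 0·-4 + 6·0 + 0·4 = 0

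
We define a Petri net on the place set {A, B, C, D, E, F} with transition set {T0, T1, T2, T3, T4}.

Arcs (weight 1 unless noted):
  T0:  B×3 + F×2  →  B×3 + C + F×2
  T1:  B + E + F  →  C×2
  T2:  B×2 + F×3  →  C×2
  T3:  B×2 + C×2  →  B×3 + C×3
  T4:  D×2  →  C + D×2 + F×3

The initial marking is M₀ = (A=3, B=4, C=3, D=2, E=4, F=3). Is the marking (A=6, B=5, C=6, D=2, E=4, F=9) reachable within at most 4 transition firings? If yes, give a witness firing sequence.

depth 0: 1 marking
depth 1: 6 markings reached so far
depth 2: 19 markings reached so far
depth 3: 47 markings reached so far
depth 4: 98 markings reached so far
target is not among the 98 markings reachable within 4 steps

NO — not reachable within 4 firings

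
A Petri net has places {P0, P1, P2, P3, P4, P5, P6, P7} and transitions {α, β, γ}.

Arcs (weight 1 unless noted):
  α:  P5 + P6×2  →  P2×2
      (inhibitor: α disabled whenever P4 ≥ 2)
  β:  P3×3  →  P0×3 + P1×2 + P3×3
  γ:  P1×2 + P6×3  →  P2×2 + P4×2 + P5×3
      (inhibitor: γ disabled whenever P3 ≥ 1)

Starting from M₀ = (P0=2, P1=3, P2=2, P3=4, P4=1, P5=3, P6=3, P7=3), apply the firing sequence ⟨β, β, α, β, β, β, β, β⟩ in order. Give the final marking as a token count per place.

step 1: fire β:  (P0=2, P1=3, P2=2, P3=4, P4=1, P5=3, P6=3, P7=3) → (P0=5, P1=5, P2=2, P3=4, P4=1, P5=3, P6=3, P7=3)
step 2: fire β:  (P0=5, P1=5, P2=2, P3=4, P4=1, P5=3, P6=3, P7=3) → (P0=8, P1=7, P2=2, P3=4, P4=1, P5=3, P6=3, P7=3)
step 3: fire α:  (P0=8, P1=7, P2=2, P3=4, P4=1, P5=3, P6=3, P7=3) → (P0=8, P1=7, P2=4, P3=4, P4=1, P5=2, P6=1, P7=3)
step 4: fire β:  (P0=8, P1=7, P2=4, P3=4, P4=1, P5=2, P6=1, P7=3) → (P0=11, P1=9, P2=4, P3=4, P4=1, P5=2, P6=1, P7=3)
step 5: fire β:  (P0=11, P1=9, P2=4, P3=4, P4=1, P5=2, P6=1, P7=3) → (P0=14, P1=11, P2=4, P3=4, P4=1, P5=2, P6=1, P7=3)
step 6: fire β:  (P0=14, P1=11, P2=4, P3=4, P4=1, P5=2, P6=1, P7=3) → (P0=17, P1=13, P2=4, P3=4, P4=1, P5=2, P6=1, P7=3)
step 7: fire β:  (P0=17, P1=13, P2=4, P3=4, P4=1, P5=2, P6=1, P7=3) → (P0=20, P1=15, P2=4, P3=4, P4=1, P5=2, P6=1, P7=3)
step 8: fire β:  (P0=20, P1=15, P2=4, P3=4, P4=1, P5=2, P6=1, P7=3) → (P0=23, P1=17, P2=4, P3=4, P4=1, P5=2, P6=1, P7=3)

(P0=23, P1=17, P2=4, P3=4, P4=1, P5=2, P6=1, P7=3)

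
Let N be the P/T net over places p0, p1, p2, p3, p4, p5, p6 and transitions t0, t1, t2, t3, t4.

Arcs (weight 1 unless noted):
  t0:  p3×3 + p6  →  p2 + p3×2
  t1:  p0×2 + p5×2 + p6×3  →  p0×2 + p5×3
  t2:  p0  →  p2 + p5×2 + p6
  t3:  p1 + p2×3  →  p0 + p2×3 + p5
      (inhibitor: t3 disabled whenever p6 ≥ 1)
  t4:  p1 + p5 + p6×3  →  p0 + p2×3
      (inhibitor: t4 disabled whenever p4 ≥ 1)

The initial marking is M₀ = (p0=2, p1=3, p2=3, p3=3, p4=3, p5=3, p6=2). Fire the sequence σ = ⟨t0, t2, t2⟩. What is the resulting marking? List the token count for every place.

(p0=0, p1=3, p2=6, p3=2, p4=3, p5=7, p6=3)

step 1: fire t0:  (p0=2, p1=3, p2=3, p3=3, p4=3, p5=3, p6=2) → (p0=2, p1=3, p2=4, p3=2, p4=3, p5=3, p6=1)
step 2: fire t2:  (p0=2, p1=3, p2=4, p3=2, p4=3, p5=3, p6=1) → (p0=1, p1=3, p2=5, p3=2, p4=3, p5=5, p6=2)
step 3: fire t2:  (p0=1, p1=3, p2=5, p3=2, p4=3, p5=5, p6=2) → (p0=0, p1=3, p2=6, p3=2, p4=3, p5=7, p6=3)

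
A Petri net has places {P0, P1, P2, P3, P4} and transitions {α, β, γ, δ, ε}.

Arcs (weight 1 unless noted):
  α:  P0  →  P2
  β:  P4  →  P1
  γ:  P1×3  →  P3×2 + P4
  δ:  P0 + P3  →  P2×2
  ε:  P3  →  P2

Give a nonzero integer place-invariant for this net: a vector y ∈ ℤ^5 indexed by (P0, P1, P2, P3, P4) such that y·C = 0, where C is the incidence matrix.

Incidence matrix C (rows=places, cols=transitions):
        α    β    γ    δ    ε
   P0  -1    0    0   -1    0
   P1   0    1   -3    0    0
   P2   1    0    0    2    1
   P3   0    0    2   -1   -1
   P4   0   -1    1    0    0

Candidate y = [1, 1, 1, 1, 1]; check y·C column-wise:
  col α: 1·-1 + 1·0 + 1·1 + 1·0 + 1·0 = 0
  col β: 1·0 + 1·1 + 1·0 + 1·0 + 1·-1 = 0
  col γ: 1·0 + 1·-3 + 1·0 + 1·2 + 1·1 = 0
  col δ: 1·-1 + 1·0 + 1·2 + 1·-1 + 1·0 = 0
  col ε: 1·0 + 1·0 + 1·1 + 1·-1 + 1·0 = 0

y = (P0:1, P1:1, P2:1, P3:1, P4:1)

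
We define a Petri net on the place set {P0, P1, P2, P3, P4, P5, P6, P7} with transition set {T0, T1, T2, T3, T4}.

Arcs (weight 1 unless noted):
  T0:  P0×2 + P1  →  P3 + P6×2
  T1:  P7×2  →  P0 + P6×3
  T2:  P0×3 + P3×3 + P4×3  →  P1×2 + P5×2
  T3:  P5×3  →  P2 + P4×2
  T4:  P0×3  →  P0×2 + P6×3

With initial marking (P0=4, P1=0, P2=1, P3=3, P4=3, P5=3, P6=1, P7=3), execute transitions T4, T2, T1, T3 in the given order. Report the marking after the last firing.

(P0=1, P1=2, P2=2, P3=0, P4=2, P5=2, P6=7, P7=1)

step 1: fire T4:  (P0=4, P1=0, P2=1, P3=3, P4=3, P5=3, P6=1, P7=3) → (P0=3, P1=0, P2=1, P3=3, P4=3, P5=3, P6=4, P7=3)
step 2: fire T2:  (P0=3, P1=0, P2=1, P3=3, P4=3, P5=3, P6=4, P7=3) → (P0=0, P1=2, P2=1, P3=0, P4=0, P5=5, P6=4, P7=3)
step 3: fire T1:  (P0=0, P1=2, P2=1, P3=0, P4=0, P5=5, P6=4, P7=3) → (P0=1, P1=2, P2=1, P3=0, P4=0, P5=5, P6=7, P7=1)
step 4: fire T3:  (P0=1, P1=2, P2=1, P3=0, P4=0, P5=5, P6=7, P7=1) → (P0=1, P1=2, P2=2, P3=0, P4=2, P5=2, P6=7, P7=1)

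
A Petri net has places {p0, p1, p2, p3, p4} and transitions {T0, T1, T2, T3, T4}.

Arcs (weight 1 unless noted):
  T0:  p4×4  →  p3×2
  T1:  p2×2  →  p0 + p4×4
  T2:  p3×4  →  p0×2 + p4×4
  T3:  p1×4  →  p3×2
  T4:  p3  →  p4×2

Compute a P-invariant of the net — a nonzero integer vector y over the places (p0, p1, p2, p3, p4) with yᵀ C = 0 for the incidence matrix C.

Incidence matrix C (rows=places, cols=transitions):
       T0   T1   T2   T3   T4
   p0   0    1    2    0    0
   p1   0    0    0   -4    0
   p2   0   -2    0    0    0
   p3   2    0   -4    2   -1
   p4  -4    4    4    0    2

Candidate y = [2, 1, 3, 2, 1]; check y·C column-wise:
  col T0: 2·0 + 1·0 + 3·0 + 2·2 + 1·-4 = 0
  col T1: 2·1 + 1·0 + 3·-2 + 2·0 + 1·4 = 0
  col T2: 2·2 + 1·0 + 3·0 + 2·-4 + 1·4 = 0
  col T3: 2·0 + 1·-4 + 3·0 + 2·2 + 1·0 = 0
  col T4: 2·0 + 1·0 + 3·0 + 2·-1 + 1·2 = 0

y = (p0:2, p1:1, p2:3, p3:2, p4:1)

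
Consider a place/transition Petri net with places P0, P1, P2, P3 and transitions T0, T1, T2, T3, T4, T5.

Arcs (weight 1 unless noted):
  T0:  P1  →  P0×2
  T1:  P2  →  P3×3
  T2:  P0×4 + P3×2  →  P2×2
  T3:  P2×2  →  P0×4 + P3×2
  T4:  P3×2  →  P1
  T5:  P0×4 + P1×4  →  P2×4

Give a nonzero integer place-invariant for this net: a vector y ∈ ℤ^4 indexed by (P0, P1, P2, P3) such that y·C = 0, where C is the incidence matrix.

Incidence matrix C (rows=places, cols=transitions):
       T0   T1   T2   T3   T4   T5
   P0   2    0   -4    4    0   -4
   P1  -1    0    0    0    1   -4
   P2   0   -1    2   -2    0    4
   P3   0    3   -2    2   -2    0

Candidate y = [1, 2, 3, 1]; check y·C column-wise:
  col T0: 1·2 + 2·-1 + 3·0 + 1·0 = 0
  col T1: 1·0 + 2·0 + 3·-1 + 1·3 = 0
  col T2: 1·-4 + 2·0 + 3·2 + 1·-2 = 0
  col T3: 1·4 + 2·0 + 3·-2 + 1·2 = 0
  col T4: 1·0 + 2·1 + 3·0 + 1·-2 = 0
  col T5: 1·-4 + 2·-4 + 3·4 + 1·0 = 0

y = (P0:1, P1:2, P2:3, P3:1)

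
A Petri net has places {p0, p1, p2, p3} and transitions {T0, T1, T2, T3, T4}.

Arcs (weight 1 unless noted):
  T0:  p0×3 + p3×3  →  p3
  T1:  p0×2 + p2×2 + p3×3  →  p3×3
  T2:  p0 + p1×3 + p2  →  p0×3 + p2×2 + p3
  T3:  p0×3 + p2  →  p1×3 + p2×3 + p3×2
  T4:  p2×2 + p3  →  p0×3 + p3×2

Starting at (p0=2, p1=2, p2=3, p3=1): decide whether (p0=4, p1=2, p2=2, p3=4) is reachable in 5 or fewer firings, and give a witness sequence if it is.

step 1: fire T4:  (p0=2, p1=2, p2=3, p3=1) → (p0=5, p1=2, p2=1, p3=2)
step 2: fire T3:  (p0=5, p1=2, p2=1, p3=2) → (p0=2, p1=5, p2=3, p3=4)
step 3: fire T2:  (p0=2, p1=5, p2=3, p3=4) → (p0=4, p1=2, p2=4, p3=5)
step 4: fire T0:  (p0=4, p1=2, p2=4, p3=5) → (p0=1, p1=2, p2=4, p3=3)
step 5: fire T4:  (p0=1, p1=2, p2=4, p3=3) → (p0=4, p1=2, p2=2, p3=4)

YES — reachable via ⟨T4, T3, T2, T0, T4⟩ (5 firings)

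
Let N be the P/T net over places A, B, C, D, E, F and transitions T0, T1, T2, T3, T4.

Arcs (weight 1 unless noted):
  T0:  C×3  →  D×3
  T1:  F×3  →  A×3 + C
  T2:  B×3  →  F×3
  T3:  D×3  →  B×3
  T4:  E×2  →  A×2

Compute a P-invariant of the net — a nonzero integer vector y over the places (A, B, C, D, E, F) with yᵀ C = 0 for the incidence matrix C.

y = (A:2, B:3, C:3, D:3, E:2, F:3)

Incidence matrix C (rows=places, cols=transitions):
       T0   T1   T2   T3   T4
    A   0    3    0    0    2
    B   0    0   -3    3    0
    C  -3    1    0    0    0
    D   3    0    0   -3    0
    E   0    0    0    0   -2
    F   0   -3    3    0    0

Candidate y = [2, 3, 3, 3, 2, 3]; check y·C column-wise:
  col T0: 2·0 + 3·0 + 3·-3 + 3·3 + 2·0 + 3·0 = 0
  col T1: 2·3 + 3·0 + 3·1 + 3·0 + 2·0 + 3·-3 = 0
  col T2: 2·0 + 3·-3 + 3·0 + 3·0 + 2·0 + 3·3 = 0
  col T3: 2·0 + 3·3 + 3·0 + 3·-3 + 2·0 + 3·0 = 0
  col T4: 2·2 + 3·0 + 3·0 + 3·0 + 2·-2 + 3·0 = 0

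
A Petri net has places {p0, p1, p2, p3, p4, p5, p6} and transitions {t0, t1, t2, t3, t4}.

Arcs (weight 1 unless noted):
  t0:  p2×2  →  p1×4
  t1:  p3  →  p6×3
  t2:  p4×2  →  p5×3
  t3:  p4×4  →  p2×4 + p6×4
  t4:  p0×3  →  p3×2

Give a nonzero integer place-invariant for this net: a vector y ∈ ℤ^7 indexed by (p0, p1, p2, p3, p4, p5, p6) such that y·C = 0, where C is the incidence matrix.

Incidence matrix C (rows=places, cols=transitions):
       t0   t1   t2   t3   t4
   p0   0    0    0    0   -3
   p1   4    0    0    0    0
   p2  -2    0    0    4    0
   p3   0   -1    0    0    2
   p4   0    0   -2   -4    0
   p5   0    0    3    0    0
   p6   0    3    0    4    0

Candidate y = [0, 3, 6, 0, 6, 4, 0]; check y·C column-wise:
  col t0: 3·4 + 6·-2 + 6·0 + 4·0 = 0
  col t1: 3·0 + 6·0 + 0·-1 + 6·0 + 4·0 + 0·3 = 0
  col t2: 3·0 + 6·0 + 6·-2 + 4·3 = 0
  col t3: 3·0 + 6·4 + 6·-4 + 4·0 + 0·4 = 0
  col t4: 0·-3 + 3·0 + 6·0 + 0·2 + 6·0 + 4·0 = 0

y = (p0:0, p1:3, p2:6, p3:0, p4:6, p5:4, p6:0)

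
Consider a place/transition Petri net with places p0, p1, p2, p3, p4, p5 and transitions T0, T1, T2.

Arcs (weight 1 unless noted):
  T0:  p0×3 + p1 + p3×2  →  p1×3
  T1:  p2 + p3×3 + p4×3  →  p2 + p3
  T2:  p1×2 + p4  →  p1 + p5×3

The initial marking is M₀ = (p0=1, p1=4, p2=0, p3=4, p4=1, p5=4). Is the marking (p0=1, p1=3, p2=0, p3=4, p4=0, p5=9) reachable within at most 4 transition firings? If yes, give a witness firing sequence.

depth 0: 1 marking
depth 1: 2 markings reached so far
depth 2: 2 markings reached so far
(frontier empty at depth 2; search complete)
target is not among the 2 markings reachable within 4 steps

NO — not reachable within 4 firings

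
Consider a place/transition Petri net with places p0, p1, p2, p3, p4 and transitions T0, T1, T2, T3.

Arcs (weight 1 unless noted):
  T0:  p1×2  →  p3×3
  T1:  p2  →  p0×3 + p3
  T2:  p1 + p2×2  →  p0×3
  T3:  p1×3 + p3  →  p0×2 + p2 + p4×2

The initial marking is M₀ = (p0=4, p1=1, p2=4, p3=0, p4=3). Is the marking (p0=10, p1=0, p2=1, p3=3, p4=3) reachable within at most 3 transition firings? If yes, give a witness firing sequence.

depth 0: 1 marking
depth 1: 3 markings reached so far
depth 2: 5 markings reached so far
depth 3: 7 markings reached so far
target is not among the 7 markings reachable within 3 steps

NO — not reachable within 3 firings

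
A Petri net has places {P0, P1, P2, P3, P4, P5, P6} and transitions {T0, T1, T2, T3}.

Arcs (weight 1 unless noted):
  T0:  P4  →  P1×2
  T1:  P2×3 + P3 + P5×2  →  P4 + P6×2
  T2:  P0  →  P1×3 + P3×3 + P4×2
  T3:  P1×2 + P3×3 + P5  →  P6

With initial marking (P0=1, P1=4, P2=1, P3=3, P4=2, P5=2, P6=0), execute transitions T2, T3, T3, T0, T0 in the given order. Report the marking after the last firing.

step 1: fire T2:  (P0=1, P1=4, P2=1, P3=3, P4=2, P5=2, P6=0) → (P0=0, P1=7, P2=1, P3=6, P4=4, P5=2, P6=0)
step 2: fire T3:  (P0=0, P1=7, P2=1, P3=6, P4=4, P5=2, P6=0) → (P0=0, P1=5, P2=1, P3=3, P4=4, P5=1, P6=1)
step 3: fire T3:  (P0=0, P1=5, P2=1, P3=3, P4=4, P5=1, P6=1) → (P0=0, P1=3, P2=1, P3=0, P4=4, P5=0, P6=2)
step 4: fire T0:  (P0=0, P1=3, P2=1, P3=0, P4=4, P5=0, P6=2) → (P0=0, P1=5, P2=1, P3=0, P4=3, P5=0, P6=2)
step 5: fire T0:  (P0=0, P1=5, P2=1, P3=0, P4=3, P5=0, P6=2) → (P0=0, P1=7, P2=1, P3=0, P4=2, P5=0, P6=2)

(P0=0, P1=7, P2=1, P3=0, P4=2, P5=0, P6=2)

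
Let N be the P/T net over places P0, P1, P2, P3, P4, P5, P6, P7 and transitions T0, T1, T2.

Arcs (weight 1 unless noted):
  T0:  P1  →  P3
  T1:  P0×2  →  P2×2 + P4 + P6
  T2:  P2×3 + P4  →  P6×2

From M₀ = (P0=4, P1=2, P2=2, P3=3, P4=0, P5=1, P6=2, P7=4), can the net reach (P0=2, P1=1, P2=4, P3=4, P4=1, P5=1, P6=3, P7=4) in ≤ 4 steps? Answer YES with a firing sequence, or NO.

YES — reachable via ⟨T0, T1⟩ (2 firings)

step 1: fire T0:  (P0=4, P1=2, P2=2, P3=3, P4=0, P5=1, P6=2, P7=4) → (P0=4, P1=1, P2=2, P3=4, P4=0, P5=1, P6=2, P7=4)
step 2: fire T1:  (P0=4, P1=1, P2=2, P3=4, P4=0, P5=1, P6=2, P7=4) → (P0=2, P1=1, P2=4, P3=4, P4=1, P5=1, P6=3, P7=4)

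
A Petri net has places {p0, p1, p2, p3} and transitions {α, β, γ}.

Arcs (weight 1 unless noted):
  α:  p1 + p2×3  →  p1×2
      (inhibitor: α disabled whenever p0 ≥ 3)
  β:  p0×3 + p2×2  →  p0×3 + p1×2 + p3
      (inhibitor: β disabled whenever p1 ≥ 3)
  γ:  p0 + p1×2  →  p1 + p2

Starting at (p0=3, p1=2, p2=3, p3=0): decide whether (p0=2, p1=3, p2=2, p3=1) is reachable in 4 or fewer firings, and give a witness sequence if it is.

step 1: fire β:  (p0=3, p1=2, p2=3, p3=0) → (p0=3, p1=4, p2=1, p3=1)
step 2: fire γ:  (p0=3, p1=4, p2=1, p3=1) → (p0=2, p1=3, p2=2, p3=1)

YES — reachable via ⟨β, γ⟩ (2 firings)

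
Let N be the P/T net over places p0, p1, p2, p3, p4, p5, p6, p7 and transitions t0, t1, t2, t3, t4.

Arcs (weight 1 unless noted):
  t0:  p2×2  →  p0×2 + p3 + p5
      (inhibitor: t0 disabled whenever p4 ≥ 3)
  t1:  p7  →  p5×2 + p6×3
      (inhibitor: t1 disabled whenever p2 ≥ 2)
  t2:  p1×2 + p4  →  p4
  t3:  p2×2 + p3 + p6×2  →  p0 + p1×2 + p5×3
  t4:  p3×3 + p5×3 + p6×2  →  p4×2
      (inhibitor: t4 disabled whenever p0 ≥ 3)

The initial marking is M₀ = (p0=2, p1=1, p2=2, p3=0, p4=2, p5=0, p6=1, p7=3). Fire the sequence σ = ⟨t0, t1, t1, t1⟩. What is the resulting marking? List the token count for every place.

step 1: fire t0:  (p0=2, p1=1, p2=2, p3=0, p4=2, p5=0, p6=1, p7=3) → (p0=4, p1=1, p2=0, p3=1, p4=2, p5=1, p6=1, p7=3)
step 2: fire t1:  (p0=4, p1=1, p2=0, p3=1, p4=2, p5=1, p6=1, p7=3) → (p0=4, p1=1, p2=0, p3=1, p4=2, p5=3, p6=4, p7=2)
step 3: fire t1:  (p0=4, p1=1, p2=0, p3=1, p4=2, p5=3, p6=4, p7=2) → (p0=4, p1=1, p2=0, p3=1, p4=2, p5=5, p6=7, p7=1)
step 4: fire t1:  (p0=4, p1=1, p2=0, p3=1, p4=2, p5=5, p6=7, p7=1) → (p0=4, p1=1, p2=0, p3=1, p4=2, p5=7, p6=10, p7=0)

(p0=4, p1=1, p2=0, p3=1, p4=2, p5=7, p6=10, p7=0)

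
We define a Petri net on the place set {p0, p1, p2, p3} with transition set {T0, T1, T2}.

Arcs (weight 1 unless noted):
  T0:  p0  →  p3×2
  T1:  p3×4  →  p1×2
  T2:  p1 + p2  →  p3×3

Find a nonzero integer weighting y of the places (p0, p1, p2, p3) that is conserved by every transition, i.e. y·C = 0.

Incidence matrix C (rows=places, cols=transitions):
       T0   T1   T2
   p0  -1    0    0
   p1   0    2   -1
   p2   0    0   -1
   p3   2   -4    3

Candidate y = [2, 2, 1, 1]; check y·C column-wise:
  col T0: 2·-1 + 2·0 + 1·0 + 1·2 = 0
  col T1: 2·0 + 2·2 + 1·0 + 1·-4 = 0
  col T2: 2·0 + 2·-1 + 1·-1 + 1·3 = 0

y = (p0:2, p1:2, p2:1, p3:1)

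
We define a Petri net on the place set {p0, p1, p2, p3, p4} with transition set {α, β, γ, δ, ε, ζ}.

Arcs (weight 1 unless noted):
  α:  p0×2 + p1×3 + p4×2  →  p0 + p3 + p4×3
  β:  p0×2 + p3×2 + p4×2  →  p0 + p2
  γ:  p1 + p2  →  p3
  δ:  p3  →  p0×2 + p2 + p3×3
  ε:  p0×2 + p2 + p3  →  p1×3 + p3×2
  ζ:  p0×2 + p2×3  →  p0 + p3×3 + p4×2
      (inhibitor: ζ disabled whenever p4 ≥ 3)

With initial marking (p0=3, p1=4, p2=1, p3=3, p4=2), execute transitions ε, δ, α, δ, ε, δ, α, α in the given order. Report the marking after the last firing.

step 1: fire ε:  (p0=3, p1=4, p2=1, p3=3, p4=2) → (p0=1, p1=7, p2=0, p3=4, p4=2)
step 2: fire δ:  (p0=1, p1=7, p2=0, p3=4, p4=2) → (p0=3, p1=7, p2=1, p3=6, p4=2)
step 3: fire α:  (p0=3, p1=7, p2=1, p3=6, p4=2) → (p0=2, p1=4, p2=1, p3=7, p4=3)
step 4: fire δ:  (p0=2, p1=4, p2=1, p3=7, p4=3) → (p0=4, p1=4, p2=2, p3=9, p4=3)
step 5: fire ε:  (p0=4, p1=4, p2=2, p3=9, p4=3) → (p0=2, p1=7, p2=1, p3=10, p4=3)
step 6: fire δ:  (p0=2, p1=7, p2=1, p3=10, p4=3) → (p0=4, p1=7, p2=2, p3=12, p4=3)
step 7: fire α:  (p0=4, p1=7, p2=2, p3=12, p4=3) → (p0=3, p1=4, p2=2, p3=13, p4=4)
step 8: fire α:  (p0=3, p1=4, p2=2, p3=13, p4=4) → (p0=2, p1=1, p2=2, p3=14, p4=5)

(p0=2, p1=1, p2=2, p3=14, p4=5)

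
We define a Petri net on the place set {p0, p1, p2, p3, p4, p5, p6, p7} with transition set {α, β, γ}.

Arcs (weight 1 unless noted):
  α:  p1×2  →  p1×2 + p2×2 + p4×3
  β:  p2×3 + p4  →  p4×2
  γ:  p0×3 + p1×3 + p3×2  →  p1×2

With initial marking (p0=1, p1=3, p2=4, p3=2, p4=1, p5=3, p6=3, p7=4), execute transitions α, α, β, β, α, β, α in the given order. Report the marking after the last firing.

(p0=1, p1=3, p2=3, p3=2, p4=16, p5=3, p6=3, p7=4)

step 1: fire α:  (p0=1, p1=3, p2=4, p3=2, p4=1, p5=3, p6=3, p7=4) → (p0=1, p1=3, p2=6, p3=2, p4=4, p5=3, p6=3, p7=4)
step 2: fire α:  (p0=1, p1=3, p2=6, p3=2, p4=4, p5=3, p6=3, p7=4) → (p0=1, p1=3, p2=8, p3=2, p4=7, p5=3, p6=3, p7=4)
step 3: fire β:  (p0=1, p1=3, p2=8, p3=2, p4=7, p5=3, p6=3, p7=4) → (p0=1, p1=3, p2=5, p3=2, p4=8, p5=3, p6=3, p7=4)
step 4: fire β:  (p0=1, p1=3, p2=5, p3=2, p4=8, p5=3, p6=3, p7=4) → (p0=1, p1=3, p2=2, p3=2, p4=9, p5=3, p6=3, p7=4)
step 5: fire α:  (p0=1, p1=3, p2=2, p3=2, p4=9, p5=3, p6=3, p7=4) → (p0=1, p1=3, p2=4, p3=2, p4=12, p5=3, p6=3, p7=4)
step 6: fire β:  (p0=1, p1=3, p2=4, p3=2, p4=12, p5=3, p6=3, p7=4) → (p0=1, p1=3, p2=1, p3=2, p4=13, p5=3, p6=3, p7=4)
step 7: fire α:  (p0=1, p1=3, p2=1, p3=2, p4=13, p5=3, p6=3, p7=4) → (p0=1, p1=3, p2=3, p3=2, p4=16, p5=3, p6=3, p7=4)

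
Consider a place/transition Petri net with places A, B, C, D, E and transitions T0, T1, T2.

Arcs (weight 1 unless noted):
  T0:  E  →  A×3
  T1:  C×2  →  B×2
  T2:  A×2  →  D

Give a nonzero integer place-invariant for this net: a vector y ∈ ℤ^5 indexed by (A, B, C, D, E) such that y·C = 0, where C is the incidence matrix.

Incidence matrix C (rows=places, cols=transitions):
       T0   T1   T2
    A   3    0   -2
    B   0    2    0
    C   0   -2    0
    D   0    0    1
    E  -1    0    0

Candidate y = [0, 1, 1, 0, 0]; check y·C column-wise:
  col T0: 0·3 + 1·0 + 1·0 + 0·-1 = 0
  col T1: 1·2 + 1·-2 = 0
  col T2: 0·-2 + 1·0 + 1·0 + 0·1 = 0

y = (A:0, B:1, C:1, D:0, E:0)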